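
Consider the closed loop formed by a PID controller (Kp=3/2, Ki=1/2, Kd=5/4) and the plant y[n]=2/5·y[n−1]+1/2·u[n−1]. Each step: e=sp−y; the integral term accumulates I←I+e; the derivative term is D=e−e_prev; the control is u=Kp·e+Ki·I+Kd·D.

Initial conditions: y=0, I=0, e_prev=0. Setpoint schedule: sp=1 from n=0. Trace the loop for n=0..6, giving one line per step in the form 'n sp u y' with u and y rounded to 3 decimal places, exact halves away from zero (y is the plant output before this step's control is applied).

0 1 3.250 0.000
1 1 -2.781 1.625
2 1 6.626 -0.741
3 1 -7.672 3.017
4 1 14.366 -2.629
5 1 -19.349 6.131
6 1 32.434 -7.222

(exact arithmetic carried between steps; '≈' marks a value shown rounded to 6 d.p. or computed from one; I and e_prev carry over from the previous line; the table rounds u and y to 3 d.p., halves away from zero)
n=0: y=0, sp=1, e=sp−y=1; I=1, D=e−e_prev=1; u=3/2·1+1/2·1+5/4·1=3.25; next y=2/5·0+1/2·3.25=1.625
n=1: y=1.625, sp=1, e=sp−y=-0.625; I=0.375, D=e−e_prev=-1.625; u=3/2·(-0.625)+1/2·0.375+5/4·(-1.625)=-2.78125; next y=2/5·1.625+1/2·(-2.78125)=-0.740625
n=2: y=-0.740625, sp=1, e=sp−y=1.740625; I=2.115625, D=e−e_prev=2.365625; u=3/2·1.740625+1/2·2.115625+5/4·2.365625≈6.625781; next y=2/5·(-0.740625)+1/2·6.625781≈3.016641
n=3: y≈3.016641, sp=1, e=sp−y≈-2.016641; I≈0.098984, D=e−e_prev≈-3.757266; u=3/2·(-2.016641)+1/2·0.098984+5/4·(-3.757266)≈-7.672051; next y=2/5·3.016641+1/2·(-7.672051)≈-2.629369
n=4: y≈-2.629369, sp=1, e=sp−y≈3.629369; I≈3.728354, D=e−e_prev≈5.646010; u=3/2·3.629369+1/2·3.728354+5/4·5.646010≈14.365743; next y=2/5·(-2.629369)+1/2·14.365743≈6.131124
n=5: y≈6.131124, sp=1, e=sp−y≈-5.131124; I≈-1.402770, D=e−e_prev≈-8.760493; u=3/2·(-5.131124)+1/2·(-1.402770)+5/4·(-8.760493)≈-19.348687; next y=2/5·6.131124+1/2·(-19.348687)≈-7.221894
n=6: y≈-7.221894, sp=1, e=sp−y≈8.221894; I≈6.819124, D=e−e_prev≈13.353018; u=3/2·8.221894+1/2·6.819124+5/4·13.353018≈32.433675; next y=2/5·(-7.221894)+1/2·32.433675≈13.328080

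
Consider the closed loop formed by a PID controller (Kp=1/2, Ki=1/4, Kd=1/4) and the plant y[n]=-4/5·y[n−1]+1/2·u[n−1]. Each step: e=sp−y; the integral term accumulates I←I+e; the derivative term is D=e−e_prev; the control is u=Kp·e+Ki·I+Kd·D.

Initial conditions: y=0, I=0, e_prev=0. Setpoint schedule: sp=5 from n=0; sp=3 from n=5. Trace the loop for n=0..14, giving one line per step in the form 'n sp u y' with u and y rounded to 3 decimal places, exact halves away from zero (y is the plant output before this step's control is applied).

0 5 5.000 0.000
1 5 2.500 2.500
2 5 7.000 -0.750
3 5 2.775 4.100
4 5 10.205 -1.893
5 3 -0.079 6.617
6 3 13.593 -5.333
7 3 -3.706 11.063
8 3 20.143 -10.703
9 3 -11.210 18.634
10 3 31.362 -20.513
11 3 -25.150 32.091
12 3 51.067 -38.248
13 3 -50.586 56.132
14 3 86.057 -70.198

(exact arithmetic carried between steps; '≈' marks a value shown rounded to 6 d.p. or computed from one; I and e_prev carry over from the previous line; the table rounds u and y to 3 d.p., halves away from zero)
n=0: y=0, sp=5, e=sp−y=5; I=5, D=e−e_prev=5; u=1/2·5+1/4·5+1/4·5=5; next y=-4/5·0+1/2·5=2.5
n=1: y=2.5, sp=5, e=sp−y=2.5; I=7.5, D=e−e_prev=-2.5; u=1/2·2.5+1/4·7.5+1/4·(-2.5)=2.5; next y=-4/5·2.5+1/2·2.5=-0.75
n=2: y=-0.75, sp=5, e=sp−y=5.75; I=13.25, D=e−e_prev=3.25; u=1/2·5.75+1/4·13.25+1/4·3.25=7; next y=-4/5·(-0.75)+1/2·7=4.1
n=3: y=4.1, sp=5, e=sp−y=0.9; I=14.15, D=e−e_prev=-4.85; u=1/2·0.9+1/4·14.15+1/4·(-4.85)=2.775; next y=-4/5·4.1+1/2·2.775=-1.8925
n=4: y=-1.8925, sp=5, e=sp−y=6.8925; I=21.0425, D=e−e_prev=5.9925; u=1/2·6.8925+1/4·21.0425+1/4·5.9925=10.205; next y=-4/5·(-1.8925)+1/2·10.205=6.6165
n=5: y=6.6165, sp=3, e=sp−y=-3.6165; I=17.426, D=e−e_prev=-10.509; u=1/2·(-3.6165)+1/4·17.426+1/4·(-10.509)=-0.079; next y=-4/5·6.6165+1/2·(-0.079)=-5.3327
n=6: y=-5.3327, sp=3, e=sp−y=8.3327; I=25.7587, D=e−e_prev=11.9492; u=1/2·8.3327+1/4·25.7587+1/4·11.9492=13.593325; next y=-4/5·(-5.3327)+1/2·13.593325≈11.062823
n=7: y≈11.062823, sp=3, e=sp−y≈-8.062823; I≈17.695878, D=e−e_prev≈-16.395523; u=1/2·(-8.062823)+1/4·17.695878+1/4·(-16.395523)≈-3.706323; next y=-4/5·11.062823+1/2·(-3.706323)≈-10.703419
n=8: y≈-10.703419, sp=3, e=sp−y≈13.703419; I≈31.399297, D=e−e_prev≈21.766242; u=1/2·13.703419+1/4·31.399297+1/4·21.766242≈20.143094; next y=-4/5·(-10.703419)+1/2·20.143094≈18.634283
n=9: y≈18.634283, sp=3, e=sp−y≈-15.634283; I≈15.765014, D=e−e_prev≈-29.337702; u=1/2·(-15.634283)+1/4·15.765014+1/4·(-29.337702)≈-11.210313; next y=-4/5·18.634283+1/2·(-11.210313)≈-20.512583
n=10: y≈-20.512583, sp=3, e=sp−y≈23.512583; I≈39.277597, D=e−e_prev≈39.146865; u=1/2·23.512583+1/4·39.277597+1/4·39.146865≈31.362407; next y=-4/5·(-20.512583)+1/2·31.362407≈32.091269
n=11: y≈32.091269, sp=3, e=sp−y≈-29.091269; I≈10.186327, D=e−e_prev≈-52.603852; u=1/2·(-29.091269)+1/4·10.186327+1/4·(-52.603852)≈-25.150016; next y=-4/5·32.091269+1/2·(-25.150016)≈-38.248024
n=12: y≈-38.248024, sp=3, e=sp−y≈41.248024; I≈51.434351, D=e−e_prev≈70.339293; u=1/2·41.248024+1/4·51.434351+1/4·70.339293≈51.067423; next y=-4/5·(-38.248024)+1/2·51.067423≈56.132130
n=13: y≈56.132130, sp=3, e=sp−y≈-53.132130; I≈-1.697779, D=e−e_prev≈-94.380154; u=1/2·(-53.132130)+1/4·(-1.697779)+1/4·(-94.380154)≈-50.585548; next y=-4/5·56.132130+1/2·(-50.585548)≈-70.198478
n=14: y≈-70.198478, sp=3, e=sp−y≈73.198478; I≈71.500699, D=e−e_prev≈126.330609; u=1/2·73.198478+1/4·71.500699+1/4·126.330609≈86.057066; next y=-4/5·(-70.198478)+1/2·86.057066≈99.187316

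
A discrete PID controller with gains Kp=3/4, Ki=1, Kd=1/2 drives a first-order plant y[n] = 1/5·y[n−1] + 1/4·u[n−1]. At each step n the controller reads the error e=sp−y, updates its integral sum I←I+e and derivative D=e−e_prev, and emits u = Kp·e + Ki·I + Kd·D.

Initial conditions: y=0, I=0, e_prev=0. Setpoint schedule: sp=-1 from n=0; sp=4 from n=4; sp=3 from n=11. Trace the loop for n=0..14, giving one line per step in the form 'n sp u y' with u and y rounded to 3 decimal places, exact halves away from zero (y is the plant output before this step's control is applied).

0 -1 -2.250 0.000
1 -1 -1.484 -0.563
2 -1 -2.381 -0.484
3 -1 -2.389 -0.692
4 4 8.547 -0.736
5 4 4.629 1.990
6 4 8.980 1.555
7 4 8.955 2.556
8 4 10.463 2.750
9 4 10.875 3.166
10 4 11.498 3.352
11 3 9.555 3.545
12 3 10.613 3.098
13 3 9.898 3.273
14 3 10.036 3.129

(exact arithmetic carried between steps; '≈' marks a value shown rounded to 6 d.p. or computed from one; I and e_prev carry over from the previous line; the table rounds u and y to 3 d.p., halves away from zero)
n=0: y=0, sp=-1, e=sp−y=-1; I=-1, D=e−e_prev=-1; u=3/4·(-1)+1·(-1)+1/2·(-1)=-2.25; next y=1/5·0+1/4·(-2.25)=-0.5625
n=1: y=-0.5625, sp=-1, e=sp−y=-0.4375; I=-1.4375, D=e−e_prev=0.5625; u=3/4·(-0.4375)+1·(-1.4375)+1/2·0.5625=-1.484375; next y=1/5·(-0.5625)+1/4·(-1.484375)≈-0.483594
n=2: y≈-0.483594, sp=-1, e=sp−y≈-0.516406; I≈-1.953906, D=e−e_prev≈-0.078906; u=3/4·(-0.516406)+1·(-1.953906)+1/2·(-0.078906)≈-2.380664; next y=1/5·(-0.483594)+1/4·(-2.380664)≈-0.691885
n=3: y≈-0.691885, sp=-1, e=sp−y≈-0.308115; I≈-2.262021, D=e−e_prev≈0.208291; u=3/4·(-0.308115)+1·(-2.262021)+1/2·0.208291≈-2.388962; next y=1/5·(-0.691885)+1/4·(-2.388962)≈-0.735618
n=4: y≈-0.735618, sp=4, e=sp−y≈4.735618; I≈2.473596, D=e−e_prev≈5.043733; u=3/4·4.735618+1·2.473596+1/2·5.043733≈8.547176; next y=1/5·(-0.735618)+1/4·8.547176≈1.989670
n=5: y≈1.989670, sp=4, e=sp−y≈2.010330; I≈4.483926, D=e−e_prev≈-2.725288; u=3/4·2.010330+1·4.483926+1/2·(-2.725288)≈4.629029; next y=1/5·1.989670+1/4·4.629029≈1.555191
n=6: y≈1.555191, sp=4, e=sp−y≈2.444809; I≈6.928734, D=e−e_prev≈0.434479; u=3/4·2.444809+1·6.928734+1/2·0.434479≈8.979580; next y=1/5·1.555191+1/4·8.979580≈2.555933
n=7: y≈2.555933, sp=4, e=sp−y≈1.444067; I≈8.372801, D=e−e_prev≈-1.000742; u=3/4·1.444067+1·8.372801+1/2·(-1.000742)≈8.955480; next y=1/5·2.555933+1/4·8.955480≈2.750057
n=8: y≈2.750057, sp=4, e=sp−y≈1.249943; I≈9.622744, D=e−e_prev≈-0.194123; u=3/4·1.249943+1·9.622744+1/2·(-0.194123)≈10.463140; next y=1/5·2.750057+1/4·10.463140≈3.165796
n=9: y≈3.165796, sp=4, e=sp−y≈0.834204; I≈10.456948, D=e−e_prev≈-0.415740; u=3/4·0.834204+1·10.456948+1/2·(-0.415740)≈10.874731; next y=1/5·3.165796+1/4·10.874731≈3.351842
n=10: y≈3.351842, sp=4, e=sp−y≈0.648158; I≈11.105106, D=e−e_prev≈-0.186046; u=3/4·0.648158+1·11.105106+1/2·(-0.186046)≈11.498202; next y=1/5·3.351842+1/4·11.498202≈3.544919
n=11: y≈3.544919, sp=3, e=sp−y≈-0.544919; I≈10.560187, D=e−e_prev≈-1.193077; u=3/4·(-0.544919)+1·10.560187+1/2·(-1.193077)≈9.554960; next y=1/5·3.544919+1/4·9.554960≈3.097724
n=12: y≈3.097724, sp=3, e=sp−y≈-0.097724; I≈10.462463, D=e−e_prev≈0.447195; u=3/4·(-0.097724)+1·10.462463+1/2·0.447195≈10.612768; next y=1/5·3.097724+1/4·10.612768≈3.272737
n=13: y≈3.272737, sp=3, e=sp−y≈-0.272737; I≈10.189727, D=e−e_prev≈-0.175013; u=3/4·(-0.272737)+1·10.189727+1/2·(-0.175013)≈9.897667; next y=1/5·3.272737+1/4·9.897667≈3.128964
n=14: y≈3.128964, sp=3, e=sp−y≈-0.128964; I≈10.060762, D=e−e_prev≈0.143773; u=3/4·(-0.128964)+1·10.060762+1/2·0.143773≈10.035926; next y=1/5·3.128964+1/4·10.035926≈3.134774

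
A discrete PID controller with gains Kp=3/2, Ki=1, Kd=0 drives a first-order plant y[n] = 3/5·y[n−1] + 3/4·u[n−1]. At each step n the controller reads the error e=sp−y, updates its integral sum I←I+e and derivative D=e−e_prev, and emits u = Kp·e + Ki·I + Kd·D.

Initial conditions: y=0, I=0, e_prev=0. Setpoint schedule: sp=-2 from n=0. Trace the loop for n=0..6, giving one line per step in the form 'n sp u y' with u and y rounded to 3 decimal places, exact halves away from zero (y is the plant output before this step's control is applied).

(exact arithmetic carried between steps; '≈' marks a value shown rounded to 6 d.p. or computed from one; I and e_prev carry over from the previous line; the table rounds u and y to 3 d.p., halves away from zero)
n=0: y=0, sp=-2, e=sp−y=-2; I=-2, D=e−e_prev=-2; u=3/2·(-2)+1·(-2)+0·(-2)=-5; next y=3/5·0+3/4·(-5)=-3.75
n=1: y=-3.75, sp=-2, e=sp−y=1.75; I=-0.25, D=e−e_prev=3.75; u=3/2·1.75+1·(-0.25)+0·3.75=2.375; next y=3/5·(-3.75)+3/4·2.375=-0.46875
n=2: y=-0.46875, sp=-2, e=sp−y=-1.53125; I=-1.78125, D=e−e_prev=-3.28125; u=3/2·(-1.53125)+1·(-1.78125)+0·(-3.28125)=-4.078125; next y=3/5·(-0.46875)+3/4·(-4.078125)≈-3.339844
n=3: y≈-3.339844, sp=-2, e=sp−y≈1.339844; I≈-0.441406, D=e−e_prev≈2.871094; u=3/2·1.339844+1·(-0.441406)+0·2.871094≈1.568359; next y=3/5·(-3.339844)+3/4·1.568359≈-0.827637
n=4: y≈-0.827637, sp=-2, e=sp−y≈-1.172363; I≈-1.613770, D=e−e_prev≈-2.512207; u=3/2·(-1.172363)+1·(-1.613770)+0·(-2.512207)≈-3.372314; next y=3/5·(-0.827637)+3/4·(-3.372314)≈-3.025818
n=5: y≈-3.025818, sp=-2, e=sp−y≈1.025818; I≈-0.587952, D=e−e_prev≈2.198181; u=3/2·1.025818+1·(-0.587952)+0·2.198181≈0.950775; next y=3/5·(-3.025818)+3/4·0.950775≈-1.102409
n=6: y≈-1.102409, sp=-2, e=sp−y≈-0.897591; I≈-1.485542, D=e−e_prev≈-1.923409; u=3/2·(-0.897591)+1·(-1.485542)+0·(-1.923409)≈-2.831928; next y=3/5·(-1.102409)+3/4·(-2.831928)≈-2.785392

0 -2 -5.000 0.000
1 -2 2.375 -3.750
2 -2 -4.078 -0.469
3 -2 1.568 -3.340
4 -2 -3.372 -0.828
5 -2 0.951 -3.026
6 -2 -2.832 -1.102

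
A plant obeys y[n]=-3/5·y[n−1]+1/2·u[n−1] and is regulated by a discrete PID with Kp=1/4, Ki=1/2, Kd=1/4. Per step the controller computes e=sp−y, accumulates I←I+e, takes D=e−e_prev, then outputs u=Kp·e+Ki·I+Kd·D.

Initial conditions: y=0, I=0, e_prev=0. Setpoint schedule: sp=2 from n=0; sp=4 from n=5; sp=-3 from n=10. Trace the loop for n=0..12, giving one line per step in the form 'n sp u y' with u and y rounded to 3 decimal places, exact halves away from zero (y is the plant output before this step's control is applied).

(exact arithmetic carried between steps; '≈' marks a value shown rounded to 6 d.p. or computed from one; I and e_prev carry over from the previous line; the table rounds u and y to 3 d.p., halves away from zero)
n=0: y=0, sp=2, e=sp−y=2; I=2, D=e−e_prev=2; u=1/4·2+1/2·2+1/4·2=2; next y=-3/5·0+1/2·2=1
n=1: y=1, sp=2, e=sp−y=1; I=3, D=e−e_prev=-1; u=1/4·1+1/2·3+1/4·(-1)=1.5; next y=-3/5·1+1/2·1.5=0.15
n=2: y=0.15, sp=2, e=sp−y=1.85; I=4.85, D=e−e_prev=0.85; u=1/4·1.85+1/2·4.85+1/4·0.85=3.1; next y=-3/5·0.15+1/2·3.1=1.46
n=3: y=1.46, sp=2, e=sp−y=0.54; I=5.39, D=e−e_prev=-1.31; u=1/4·0.54+1/2·5.39+1/4·(-1.31)=2.5025; next y=-3/5·1.46+1/2·2.5025=0.37525
n=4: y=0.37525, sp=2, e=sp−y=1.62475; I=7.01475, D=e−e_prev=1.08475; u=1/4·1.62475+1/2·7.01475+1/4·1.08475=4.18475; next y=-3/5·0.37525+1/2·4.18475=1.867225
n=5: y=1.867225, sp=4, e=sp−y=2.132775; I=9.147525, D=e−e_prev=0.508025; u=1/4·2.132775+1/2·9.147525+1/4·0.508025≈5.233963; next y=-3/5·1.867225+1/2·5.233963≈1.496646
n=6: y≈1.496646, sp=4, e=sp−y≈2.503354; I≈11.650879, D=e−e_prev≈0.370579; u=1/4·2.503354+1/2·11.650879+1/4·0.370579≈6.543923; next y=-3/5·1.496646+1/2·6.543923≈2.373974
n=7: y≈2.373974, sp=4, e=sp−y≈1.626027; I≈13.276905, D=e−e_prev≈-0.877327; u=1/4·1.626027+1/2·13.276905+1/4·(-0.877327)≈6.825627; next y=-3/5·2.373974+1/2·6.825627≈1.988430
n=8: y≈1.988430, sp=4, e=sp−y≈2.011570; I≈15.288476, D=e−e_prev≈0.385544; u=1/4·2.011570+1/2·15.288476+1/4·0.385544≈8.243516; next y=-3/5·1.988430+1/2·8.243516≈2.928700
n=9: y≈2.928700, sp=4, e=sp−y≈1.071300; I≈16.359775, D=e−e_prev≈-0.940271; u=1/4·1.071300+1/2·16.359775+1/4·(-0.940271)≈8.212645; next y=-3/5·2.928700+1/2·8.212645≈2.349102
n=10: y≈2.349102, sp=-3, e=sp−y≈-5.349102; I≈11.010673, D=e−e_prev≈-6.420402; u=1/4·(-5.349102)+1/2·11.010673+1/4·(-6.420402)≈2.562961; next y=-3/5·2.349102+1/2·2.562961≈-0.127981
n=11: y≈-0.127981, sp=-3, e=sp−y≈-2.872019; I≈8.138654, D=e−e_prev≈2.477083; u=1/4·(-2.872019)+1/2·8.138654+1/4·2.477083≈3.970593; next y=-3/5·(-0.127981)+1/2·3.970593≈2.062085
n=12: y≈2.062085, sp=-3, e=sp−y≈-5.062085; I≈3.076569, D=e−e_prev≈-2.190066; u=1/4·(-5.062085)+1/2·3.076569+1/4·(-2.190066)≈-0.274753; next y=-3/5·2.062085+1/2·(-0.274753)≈-1.374628

0 2 2.000 0.000
1 2 1.500 1.000
2 2 3.100 0.150
3 2 2.503 1.460
4 2 4.185 0.375
5 4 5.234 1.867
6 4 6.544 1.497
7 4 6.826 2.374
8 4 8.244 1.988
9 4 8.213 2.929
10 -3 2.563 2.349
11 -3 3.971 -0.128
12 -3 -0.275 2.062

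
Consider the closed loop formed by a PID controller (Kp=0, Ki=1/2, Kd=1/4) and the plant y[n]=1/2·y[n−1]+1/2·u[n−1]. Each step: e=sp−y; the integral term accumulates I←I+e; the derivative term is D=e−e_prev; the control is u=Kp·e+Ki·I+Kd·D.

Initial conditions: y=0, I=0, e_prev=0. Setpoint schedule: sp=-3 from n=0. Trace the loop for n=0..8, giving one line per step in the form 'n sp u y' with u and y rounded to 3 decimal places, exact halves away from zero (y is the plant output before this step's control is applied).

0 -3 -2.250 0.000
1 -3 -2.156 -1.125
2 -3 -2.988 -1.641
3 -3 -3.292 -2.314
4 -3 -3.436 -2.803
5 -3 -3.419 -3.120
6 -3 -3.326 -3.270
7 -3 -3.208 -3.298
8 -3 -3.100 -3.253

(exact arithmetic carried between steps; '≈' marks a value shown rounded to 6 d.p. or computed from one; I and e_prev carry over from the previous line; the table rounds u and y to 3 d.p., halves away from zero)
n=0: y=0, sp=-3, e=sp−y=-3; I=-3, D=e−e_prev=-3; u=0·(-3)+1/2·(-3)+1/4·(-3)=-2.25; next y=1/2·0+1/2·(-2.25)=-1.125
n=1: y=-1.125, sp=-3, e=sp−y=-1.875; I=-4.875, D=e−e_prev=1.125; u=0·(-1.875)+1/2·(-4.875)+1/4·1.125=-2.15625; next y=1/2·(-1.125)+1/2·(-2.15625)=-1.640625
n=2: y=-1.640625, sp=-3, e=sp−y=-1.359375; I=-6.234375, D=e−e_prev=0.515625; u=0·(-1.359375)+1/2·(-6.234375)+1/4·0.515625≈-2.988281; next y=1/2·(-1.640625)+1/2·(-2.988281)≈-2.314453
n=3: y≈-2.314453, sp=-3, e=sp−y≈-0.685547; I≈-6.919922, D=e−e_prev≈0.673828; u=0·(-0.685547)+1/2·(-6.919922)+1/4·0.673828≈-3.291504; next y=1/2·(-2.314453)+1/2·(-3.291504)≈-2.802979
n=4: y≈-2.802979, sp=-3, e=sp−y≈-0.197021; I≈-7.116943, D=e−e_prev≈0.488525; u=0·(-0.197021)+1/2·(-7.116943)+1/4·0.488525≈-3.436340; next y=1/2·(-2.802979)+1/2·(-3.436340)≈-3.119659
n=5: y≈-3.119659, sp=-3, e=sp−y≈0.119659; I≈-6.997284, D=e−e_prev≈0.316681; u=0·0.119659+1/2·(-6.997284)+1/4·0.316681≈-3.419472; next y=1/2·(-3.119659)+1/2·(-3.419472)≈-3.269566
n=6: y≈-3.269566, sp=-3, e=sp−y≈0.269566; I≈-6.727718, D=e−e_prev≈0.149906; u=0·0.269566+1/2·(-6.727718)+1/4·0.149906≈-3.326383; next y=1/2·(-3.269566)+1/2·(-3.326383)≈-3.297974
n=7: y≈-3.297974, sp=-3, e=sp−y≈0.297974; I≈-6.429744, D=e−e_prev≈0.028409; u=0·0.297974+1/2·(-6.429744)+1/4·0.028409≈-3.207770; next y=1/2·(-3.297974)+1/2·(-3.207770)≈-3.252872
n=8: y≈-3.252872, sp=-3, e=sp−y≈0.252872; I≈-6.176872, D=e−e_prev≈-0.045102; u=0·0.252872+1/2·(-6.176872)+1/4·(-0.045102)≈-3.099712; next y=1/2·(-3.252872)+1/2·(-3.099712)≈-3.176292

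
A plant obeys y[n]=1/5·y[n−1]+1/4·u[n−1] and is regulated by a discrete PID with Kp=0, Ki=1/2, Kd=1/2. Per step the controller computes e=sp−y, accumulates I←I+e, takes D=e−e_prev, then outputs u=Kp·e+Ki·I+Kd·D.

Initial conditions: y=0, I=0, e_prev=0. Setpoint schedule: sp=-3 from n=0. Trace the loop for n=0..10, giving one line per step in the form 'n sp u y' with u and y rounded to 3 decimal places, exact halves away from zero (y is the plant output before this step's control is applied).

(exact arithmetic carried between steps; '≈' marks a value shown rounded to 6 d.p. or computed from one; I and e_prev carry over from the previous line; the table rounds u and y to 3 d.p., halves away from zero)
n=0: y=0, sp=-3, e=sp−y=-3; I=-3, D=e−e_prev=-3; u=0·(-3)+1/2·(-3)+1/2·(-3)=-3; next y=1/5·0+1/4·(-3)=-0.75
n=1: y=-0.75, sp=-3, e=sp−y=-2.25; I=-5.25, D=e−e_prev=0.75; u=0·(-2.25)+1/2·(-5.25)+1/2·0.75=-2.25; next y=1/5·(-0.75)+1/4·(-2.25)=-0.7125
n=2: y=-0.7125, sp=-3, e=sp−y=-2.2875; I=-7.5375, D=e−e_prev=-0.0375; u=0·(-2.2875)+1/2·(-7.5375)+1/2·(-0.0375)=-3.7875; next y=1/5·(-0.7125)+1/4·(-3.7875)=-1.089375
n=3: y=-1.089375, sp=-3, e=sp−y=-1.910625; I=-9.448125, D=e−e_prev=0.376875; u=0·(-1.910625)+1/2·(-9.448125)+1/2·0.376875=-4.535625; next y=1/5·(-1.089375)+1/4·(-4.535625)≈-1.351781
n=4: y≈-1.351781, sp=-3, e=sp−y≈-1.648219; I≈-11.096344, D=e−e_prev≈0.262406; u=0·(-1.648219)+1/2·(-11.096344)+1/2·0.262406≈-5.416969; next y=1/5·(-1.351781)+1/4·(-5.416969)≈-1.624598
n=5: y≈-1.624598, sp=-3, e=sp−y≈-1.375402; I≈-12.471745, D=e−e_prev≈0.272817; u=0·(-1.375402)+1/2·(-12.471745)+1/2·0.272817≈-6.099464; next y=1/5·(-1.624598)+1/4·(-6.099464)≈-1.849786
n=6: y≈-1.849786, sp=-3, e=sp−y≈-1.150214; I≈-13.621960, D=e−e_prev≈0.225187; u=0·(-1.150214)+1/2·(-13.621960)+1/2·0.225187≈-6.698386; next y=1/5·(-1.849786)+1/4·(-6.698386)≈-2.044554
n=7: y≈-2.044554, sp=-3, e=sp−y≈-0.955446; I≈-14.577406, D=e−e_prev≈0.194768; u=0·(-0.955446)+1/2·(-14.577406)+1/2·0.194768≈-7.191319; next y=1/5·(-2.044554)+1/4·(-7.191319)≈-2.206740
n=8: y≈-2.206740, sp=-3, e=sp−y≈-0.793260; I≈-15.370665, D=e−e_prev≈0.162187; u=0·(-0.793260)+1/2·(-15.370665)+1/2·0.162187≈-7.604239; next y=1/5·(-2.206740)+1/4·(-7.604239)≈-2.342408
n=9: y≈-2.342408, sp=-3, e=sp−y≈-0.657592; I≈-16.028258, D=e−e_prev≈0.135667; u=0·(-0.657592)+1/2·(-16.028258)+1/2·0.135667≈-7.946295; next y=1/5·(-2.342408)+1/4·(-7.946295)≈-2.455055
n=10: y≈-2.455055, sp=-3, e=sp−y≈-0.544945; I≈-16.573202, D=e−e_prev≈0.112647; u=0·(-0.544945)+1/2·(-16.573202)+1/2·0.112647≈-8.230277; next y=1/5·(-2.455055)+1/4·(-8.230277)≈-2.548580

0 -3 -3.000 0.000
1 -3 -2.250 -0.750
2 -3 -3.788 -0.713
3 -3 -4.536 -1.089
4 -3 -5.417 -1.352
5 -3 -6.099 -1.625
6 -3 -6.698 -1.850
7 -3 -7.191 -2.045
8 -3 -7.604 -2.207
9 -3 -7.946 -2.342
10 -3 -8.230 -2.455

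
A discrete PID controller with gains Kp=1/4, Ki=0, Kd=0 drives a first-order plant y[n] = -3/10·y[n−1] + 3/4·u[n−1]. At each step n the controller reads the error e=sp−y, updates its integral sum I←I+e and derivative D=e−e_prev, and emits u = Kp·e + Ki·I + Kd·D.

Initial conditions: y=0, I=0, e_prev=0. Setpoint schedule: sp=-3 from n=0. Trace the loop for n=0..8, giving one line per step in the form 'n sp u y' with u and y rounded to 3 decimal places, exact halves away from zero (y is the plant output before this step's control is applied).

0 -3 -0.750 0.000
1 -3 -0.609 -0.563
2 -3 -0.678 -0.288
3 -3 -0.645 -0.422
4 -3 -0.661 -0.357
5 -3 -0.653 -0.389
6 -3 -0.657 -0.373
7 -3 -0.655 -0.381
8 -3 -0.656 -0.377

(exact arithmetic carried between steps; '≈' marks a value shown rounded to 6 d.p. or computed from one; I and e_prev carry over from the previous line; the table rounds u and y to 3 d.p., halves away from zero)
n=0: y=0, sp=-3, e=sp−y=-3; I=-3, D=e−e_prev=-3; u=1/4·(-3)+0·(-3)+0·(-3)=-0.75; next y=-3/10·0+3/4·(-0.75)=-0.5625
n=1: y=-0.5625, sp=-3, e=sp−y=-2.4375; I=-5.4375, D=e−e_prev=0.5625; u=1/4·(-2.4375)+0·(-5.4375)+0·0.5625=-0.609375; next y=-3/10·(-0.5625)+3/4·(-0.609375)≈-0.288281
n=2: y≈-0.288281, sp=-3, e=sp−y≈-2.711719; I≈-8.149219, D=e−e_prev≈-0.274219; u=1/4·(-2.711719)+0·(-8.149219)+0·(-0.274219)≈-0.677930; next y=-3/10·(-0.288281)+3/4·(-0.677930)≈-0.421963
n=3: y≈-0.421963, sp=-3, e=sp−y≈-2.578037; I≈-10.727256, D=e−e_prev≈0.133682; u=1/4·(-2.578037)+0·(-10.727256)+0·0.133682≈-0.644509; next y=-3/10·(-0.421963)+3/4·(-0.644509)≈-0.356793
n=4: y≈-0.356793, sp=-3, e=sp−y≈-2.643207; I≈-13.370463, D=e−e_prev≈-0.065170; u=1/4·(-2.643207)+0·(-13.370463)+0·(-0.065170)≈-0.660802; next y=-3/10·(-0.356793)+3/4·(-0.660802)≈-0.388563
n=5: y≈-0.388563, sp=-3, e=sp−y≈-2.611437; I≈-15.981899, D=e−e_prev≈0.031770; u=1/4·(-2.611437)+0·(-15.981899)+0·0.031770≈-0.652859; next y=-3/10·(-0.388563)+3/4·(-0.652859)≈-0.373075
n=6: y≈-0.373075, sp=-3, e=sp−y≈-2.626925; I≈-18.608824, D=e−e_prev≈-0.015488; u=1/4·(-2.626925)+0·(-18.608824)+0·(-0.015488)≈-0.656731; next y=-3/10·(-0.373075)+3/4·(-0.656731)≈-0.380626
n=7: y≈-0.380626, sp=-3, e=sp−y≈-2.619374; I≈-21.228198, D=e−e_prev≈0.007550; u=1/4·(-2.619374)+0·(-21.228198)+0·0.007550≈-0.654844; next y=-3/10·(-0.380626)+3/4·(-0.654844)≈-0.376945
n=8: y≈-0.376945, sp=-3, e=sp−y≈-2.623055; I≈-23.851253, D=e−e_prev≈-0.003681; u=1/4·(-2.623055)+0·(-23.851253)+0·(-0.003681)≈-0.655764; next y=-3/10·(-0.376945)+3/4·(-0.655764)≈-0.378739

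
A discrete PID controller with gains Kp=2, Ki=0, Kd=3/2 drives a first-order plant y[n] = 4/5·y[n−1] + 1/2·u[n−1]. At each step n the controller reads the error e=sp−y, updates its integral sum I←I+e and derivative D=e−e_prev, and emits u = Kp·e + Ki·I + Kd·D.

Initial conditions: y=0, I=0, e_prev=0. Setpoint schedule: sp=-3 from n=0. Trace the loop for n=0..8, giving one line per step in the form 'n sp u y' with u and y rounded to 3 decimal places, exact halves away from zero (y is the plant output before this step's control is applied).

0 -3 -10.500 0.000
1 -3 12.375 -5.250
2 -3 -20.831 1.988
3 -3 27.871 -8.826
4 -3 -43.301 6.875
5 -3 60.839 -16.150
6 -3 -91.473 17.499
7 -3 131.328 -31.737
8 -3 -194.566 40.275

(exact arithmetic carried between steps; '≈' marks a value shown rounded to 6 d.p. or computed from one; I and e_prev carry over from the previous line; the table rounds u and y to 3 d.p., halves away from zero)
n=0: y=0, sp=-3, e=sp−y=-3; I=-3, D=e−e_prev=-3; u=2·(-3)+0·(-3)+3/2·(-3)=-10.5; next y=4/5·0+1/2·(-10.5)=-5.25
n=1: y=-5.25, sp=-3, e=sp−y=2.25; I=-0.75, D=e−e_prev=5.25; u=2·2.25+0·(-0.75)+3/2·5.25=12.375; next y=4/5·(-5.25)+1/2·12.375=1.9875
n=2: y=1.9875, sp=-3, e=sp−y=-4.9875; I=-5.7375, D=e−e_prev=-7.2375; u=2·(-4.9875)+0·(-5.7375)+3/2·(-7.2375)=-20.83125; next y=4/5·1.9875+1/2·(-20.83125)=-8.825625
n=3: y=-8.825625, sp=-3, e=sp−y=5.825625; I=0.088125, D=e−e_prev=10.813125; u=2·5.825625+0·0.088125+3/2·10.813125≈27.870938; next y=4/5·(-8.825625)+1/2·27.870938≈6.874969
n=4: y≈6.874969, sp=-3, e=sp−y≈-9.874969; I≈-9.786844, D=e−e_prev≈-15.700594; u=2·(-9.874969)+0·(-9.786844)+3/2·(-15.700594)≈-43.300828; next y=4/5·6.874969+1/2·(-43.300828)≈-16.150439
n=5: y≈-16.150439, sp=-3, e=sp−y≈13.150439; I≈3.363595, D=e−e_prev≈23.025408; u=2·13.150439+0·3.363595+3/2·23.025408≈60.838990; next y=4/5·(-16.150439)+1/2·60.838990≈17.499144
n=6: y≈17.499144, sp=-3, e=sp−y≈-20.499144; I≈-17.135548, D=e−e_prev≈-33.649583; u=2·(-20.499144)+0·(-17.135548)+3/2·(-33.649583)≈-91.472661; next y=4/5·17.499144+1/2·(-91.472661)≈-31.737016
n=7: y≈-31.737016, sp=-3, e=sp−y≈28.737016; I≈11.601467, D=e−e_prev≈49.236159; u=2·28.737016+0·11.601467+3/2·49.236159≈131.328271; next y=4/5·(-31.737016)+1/2·131.328271≈40.274523
n=8: y≈40.274523, sp=-3, e=sp−y≈-43.274523; I≈-31.673055, D=e−e_prev≈-72.011539; u=2·(-43.274523)+0·(-31.673055)+3/2·(-72.011539)≈-194.566353; next y=4/5·40.274523+1/2·(-194.566353)≈-65.063558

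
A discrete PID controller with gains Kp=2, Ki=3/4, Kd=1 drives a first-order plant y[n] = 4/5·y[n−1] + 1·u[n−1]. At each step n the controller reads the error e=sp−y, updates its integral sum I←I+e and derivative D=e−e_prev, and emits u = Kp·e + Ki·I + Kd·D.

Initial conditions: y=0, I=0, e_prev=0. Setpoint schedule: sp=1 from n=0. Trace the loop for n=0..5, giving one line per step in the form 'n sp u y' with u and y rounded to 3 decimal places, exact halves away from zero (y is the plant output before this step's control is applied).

0 1 3.750 0.000
1 1 -10.563 3.750
2 1 33.547 -7.563
3 1 -102.816 27.497
4 1 318.554 -80.819
5 1 -983.591 253.899

(exact arithmetic carried between steps; '≈' marks a value shown rounded to 6 d.p. or computed from one; I and e_prev carry over from the previous line; the table rounds u and y to 3 d.p., halves away from zero)
n=0: y=0, sp=1, e=sp−y=1; I=1, D=e−e_prev=1; u=2·1+3/4·1+1·1=3.75; next y=4/5·0+1·3.75=3.75
n=1: y=3.75, sp=1, e=sp−y=-2.75; I=-1.75, D=e−e_prev=-3.75; u=2·(-2.75)+3/4·(-1.75)+1·(-3.75)=-10.5625; next y=4/5·3.75+1·(-10.5625)=-7.5625
n=2: y=-7.5625, sp=1, e=sp−y=8.5625; I=6.8125, D=e−e_prev=11.3125; u=2·8.5625+3/4·6.8125+1·11.3125=33.546875; next y=4/5·(-7.5625)+1·33.546875=27.496875
n=3: y=27.496875, sp=1, e=sp−y=-26.496875; I=-19.684375, D=e−e_prev=-35.059375; u=2·(-26.496875)+3/4·(-19.684375)+1·(-35.059375)≈-102.816406; next y=4/5·27.496875+1·(-102.816406)≈-80.818906
n=4: y≈-80.818906, sp=1, e=sp−y≈81.818906; I≈62.134531, D=e−e_prev≈108.315781; u=2·81.818906+3/4·62.134531+1·108.315781≈318.554492; next y=4/5·(-80.818906)+1·318.554492≈253.899367
n=5: y≈253.899367, sp=1, e=sp−y≈-252.899367; I≈-190.764836, D=e−e_prev≈-334.718273; u=2·(-252.899367)+3/4·(-190.764836)+1·(-334.718273)≈-983.590635; next y=4/5·253.899367+1·(-983.590635)≈-780.471141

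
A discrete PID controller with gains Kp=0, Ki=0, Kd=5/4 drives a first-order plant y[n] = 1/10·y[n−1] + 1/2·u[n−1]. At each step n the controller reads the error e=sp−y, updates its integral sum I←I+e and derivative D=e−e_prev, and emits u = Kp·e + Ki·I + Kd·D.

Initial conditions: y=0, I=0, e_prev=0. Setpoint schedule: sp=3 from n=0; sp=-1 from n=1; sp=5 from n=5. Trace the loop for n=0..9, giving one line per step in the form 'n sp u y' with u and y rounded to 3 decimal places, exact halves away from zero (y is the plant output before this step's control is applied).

0 3 3.750 0.000
1 -1 -7.344 1.875
2 -1 6.699 -3.484
3 -1 -8.107 3.001
4 -1 8.443 -3.753
5 5 -1.999 3.846
6 5 5.577 -0.615
7 5 -4.177 2.727
8 5 5.679 -1.816
9 5 -5.592 2.658

(exact arithmetic carried between steps; '≈' marks a value shown rounded to 6 d.p. or computed from one; I and e_prev carry over from the previous line; the table rounds u and y to 3 d.p., halves away from zero)
n=0: y=0, sp=3, e=sp−y=3; I=3, D=e−e_prev=3; u=0·3+0·3+5/4·3=3.75; next y=1/10·0+1/2·3.75=1.875
n=1: y=1.875, sp=-1, e=sp−y=-2.875; I=0.125, D=e−e_prev=-5.875; u=0·(-2.875)+0·0.125+5/4·(-5.875)=-7.34375; next y=1/10·1.875+1/2·(-7.34375)=-3.484375
n=2: y=-3.484375, sp=-1, e=sp−y=2.484375; I=2.609375, D=e−e_prev=5.359375; u=0·2.484375+0·2.609375+5/4·5.359375≈6.699219; next y=1/10·(-3.484375)+1/2·6.699219≈3.001172
n=3: y≈3.001172, sp=-1, e=sp−y≈-4.001172; I≈-1.391797, D=e−e_prev≈-6.485547; u=0·(-4.001172)+0·(-1.391797)+5/4·(-6.485547)≈-8.106934; next y=1/10·3.001172+1/2·(-8.106934)≈-3.753350
n=4: y≈-3.753350, sp=-1, e=sp−y≈2.753350; I≈1.361553, D=e−e_prev≈6.754521; u=0·2.753350+0·1.361553+5/4·6.754521≈8.443152; next y=1/10·(-3.753350)+1/2·8.443152≈3.846241
n=5: y≈3.846241, sp=5, e=sp−y≈1.153759; I≈2.515312, D=e−e_prev≈-1.599591; u=0·1.153759+0·2.515312+5/4·(-1.599591)≈-1.999488; next y=1/10·3.846241+1/2·(-1.999488)≈-0.615120
n=6: y≈-0.615120, sp=5, e=sp−y≈5.615120; I≈8.130432, D=e−e_prev≈4.461361; u=0·5.615120+0·8.130432+5/4·4.461361≈5.576701; next y=1/10·(-0.615120)+1/2·5.576701≈2.726839
n=7: y≈2.726839, sp=5, e=sp−y≈2.273161; I≈10.403593, D=e−e_prev≈-3.341959; u=0·2.273161+0·10.403593+5/4·(-3.341959)≈-4.177448; next y=1/10·2.726839+1/2·(-4.177448)≈-1.816040
n=8: y≈-1.816040, sp=5, e=sp−y≈6.816040; I≈17.219633, D=e−e_prev≈4.542879; u=0·6.816040+0·17.219633+5/4·4.542879≈5.678599; next y=1/10·(-1.816040)+1/2·5.678599≈2.657695
n=9: y≈2.657695, sp=5, e=sp−y≈2.342305; I≈19.561938, D=e−e_prev≈-4.473736; u=0·2.342305+0·19.561938+5/4·(-4.473736)≈-5.592169; next y=1/10·2.657695+1/2·(-5.592169)≈-2.530315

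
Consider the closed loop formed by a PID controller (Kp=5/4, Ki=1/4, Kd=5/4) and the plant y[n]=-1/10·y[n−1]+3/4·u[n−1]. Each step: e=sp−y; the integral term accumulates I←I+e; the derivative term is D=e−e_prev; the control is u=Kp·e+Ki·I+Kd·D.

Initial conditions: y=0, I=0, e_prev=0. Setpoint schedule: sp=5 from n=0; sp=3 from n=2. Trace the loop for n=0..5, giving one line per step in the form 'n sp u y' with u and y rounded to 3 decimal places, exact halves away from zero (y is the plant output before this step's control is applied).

(exact arithmetic carried between steps; '≈' marks a value shown rounded to 6 d.p. or computed from one; I and e_prev carry over from the previous line; the table rounds u and y to 3 d.p., halves away from zero)
n=0: y=0, sp=5, e=sp−y=5; I=5, D=e−e_prev=5; u=5/4·5+1/4·5+5/4·5=13.75; next y=-1/10·0+3/4·13.75=10.3125
n=1: y=10.3125, sp=5, e=sp−y=-5.3125; I=-0.3125, D=e−e_prev=-10.3125; u=5/4·(-5.3125)+1/4·(-0.3125)+5/4·(-10.3125)=-19.609375; next y=-1/10·10.3125+3/4·(-19.609375)≈-15.738281
n=2: y≈-15.738281, sp=3, e=sp−y≈18.738281; I≈18.425781, D=e−e_prev≈24.050781; u=5/4·18.738281+1/4·18.425781+5/4·24.050781≈58.092773; next y=-1/10·(-15.738281)+3/4·58.092773≈45.143408
n=3: y≈45.143408, sp=3, e=sp−y≈-42.143408; I≈-23.717627, D=e−e_prev≈-60.881689; u=5/4·(-42.143408)+1/4·(-23.717627)+5/4·(-60.881689)≈-134.710779; next y=-1/10·45.143408+3/4·(-134.710779)≈-105.547425
n=4: y≈-105.547425, sp=3, e=sp−y≈108.547425; I≈84.829798, D=e−e_prev≈150.690833; u=5/4·108.547425+1/4·84.829798+5/4·150.690833≈345.255272; next y=-1/10·(-105.547425)+3/4·345.255272≈269.496197
n=5: y≈269.496197, sp=3, e=sp−y≈-266.496197; I≈-181.666399, D=e−e_prev≈-375.043621; u=5/4·(-266.496197)+1/4·(-181.666399)+5/4·(-375.043621)≈-847.341372; next y=-1/10·269.496197+3/4·(-847.341372)≈-662.455649

0 5 13.750 0.000
1 5 -19.609 10.313
2 3 58.093 -15.738
3 3 -134.711 45.143
4 3 345.255 -105.547
5 3 -847.341 269.496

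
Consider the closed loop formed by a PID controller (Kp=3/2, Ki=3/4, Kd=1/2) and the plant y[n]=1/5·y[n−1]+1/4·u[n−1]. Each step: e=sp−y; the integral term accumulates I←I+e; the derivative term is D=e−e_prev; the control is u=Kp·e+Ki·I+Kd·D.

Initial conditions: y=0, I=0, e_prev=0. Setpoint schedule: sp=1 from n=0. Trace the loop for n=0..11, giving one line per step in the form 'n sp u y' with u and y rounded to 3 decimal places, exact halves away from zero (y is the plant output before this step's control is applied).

(exact arithmetic carried between steps; '≈' marks a value shown rounded to 6 d.p. or computed from one; I and e_prev carry over from the previous line; the table rounds u and y to 3 d.p., halves away from zero)
n=0: y=0, sp=1, e=sp−y=1; I=1, D=e−e_prev=1; u=3/2·1+3/4·1+1/2·1=2.75; next y=1/5·0+1/4·2.75=0.6875
n=1: y=0.6875, sp=1, e=sp−y=0.3125; I=1.3125, D=e−e_prev=-0.6875; u=3/2·0.3125+3/4·1.3125+1/2·(-0.6875)=1.109375; next y=1/5·0.6875+1/4·1.109375≈0.414844
n=2: y≈0.414844, sp=1, e=sp−y≈0.585156; I≈1.897656, D=e−e_prev≈0.272656; u=3/2·0.585156+3/4·1.897656+1/2·0.272656≈2.437305; next y=1/5·0.414844+1/4·2.437305≈0.692295
n=3: y≈0.692295, sp=1, e=sp−y≈0.307705; I≈2.205361, D=e−e_prev≈-0.277451; u=3/2·0.307705+3/4·2.205361+1/2·(-0.277451)≈1.976853; next y=1/5·0.692295+1/4·1.976853≈0.632672
n=4: y≈0.632672, sp=1, e=sp−y≈0.367328; I≈2.572689, D=e−e_prev≈0.059623; u=3/2·0.367328+3/4·2.572689+1/2·0.059623≈2.510320; next y=1/5·0.632672+1/4·2.510320≈0.754114
n=5: y≈0.754114, sp=1, e=sp−y≈0.245886; I≈2.818575, D=e−e_prev≈-0.121442; u=3/2·0.245886+3/4·2.818575+1/2·(-0.121442)≈2.422038; next y=1/5·0.754114+1/4·2.422038≈0.756332
n=6: y≈0.756332, sp=1, e=sp−y≈0.243668; I≈3.062242, D=e−e_prev≈-0.002218; u=3/2·0.243668+3/4·3.062242+1/2·(-0.002218)≈2.661074; next y=1/5·0.756332+1/4·2.661074≈0.816535
n=7: y≈0.816535, sp=1, e=sp−y≈0.183465; I≈3.245707, D=e−e_prev≈-0.060203; u=3/2·0.183465+3/4·3.245707+1/2·(-0.060203)≈2.679377; next y=1/5·0.816535+1/4·2.679377≈0.833151
n=8: y≈0.833151, sp=1, e=sp−y≈0.166849; I≈3.412556, D=e−e_prev≈-0.016616; u=3/2·0.166849+3/4·3.412556+1/2·(-0.016616)≈2.801382; next y=1/5·0.833151+1/4·2.801382≈0.866976
n=9: y≈0.866976, sp=1, e=sp−y≈0.133024; I≈3.545580, D=e−e_prev≈-0.033825; u=3/2·0.133024+3/4·3.545580+1/2·(-0.033825)≈2.841809; next y=1/5·0.866976+1/4·2.841809≈0.883847
n=10: y≈0.883847, sp=1, e=sp−y≈0.116153; I≈3.661733, D=e−e_prev≈-0.016872; u=3/2·0.116153+3/4·3.661733+1/2·(-0.016872)≈2.912093; next y=1/5·0.883847+1/4·2.912093≈0.904793
n=11: y≈0.904793, sp=1, e=sp−y≈0.095207; I≈3.756940, D=e−e_prev≈-0.020945; u=3/2·0.095207+3/4·3.756940+1/2·(-0.020945)≈2.950044; next y=1/5·0.904793+1/4·2.950044≈0.918469

0 1 2.750 0.000
1 1 1.109 0.688
2 1 2.437 0.415
3 1 1.977 0.692
4 1 2.510 0.633
5 1 2.422 0.754
6 1 2.661 0.756
7 1 2.679 0.817
8 1 2.801 0.833
9 1 2.842 0.867
10 1 2.912 0.884
11 1 2.950 0.905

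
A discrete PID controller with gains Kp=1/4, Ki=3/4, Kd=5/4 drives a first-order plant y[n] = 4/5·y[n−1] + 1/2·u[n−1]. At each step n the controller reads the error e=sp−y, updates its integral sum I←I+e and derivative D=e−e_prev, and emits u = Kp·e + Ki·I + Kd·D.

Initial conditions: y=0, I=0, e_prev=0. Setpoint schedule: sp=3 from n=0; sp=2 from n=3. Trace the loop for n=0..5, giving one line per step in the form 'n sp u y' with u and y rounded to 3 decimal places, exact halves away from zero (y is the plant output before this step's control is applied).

(exact arithmetic carried between steps; '≈' marks a value shown rounded to 6 d.p. or computed from one; I and e_prev carry over from the previous line; the table rounds u and y to 3 d.p., halves away from zero)
n=0: y=0, sp=3, e=sp−y=3; I=3, D=e−e_prev=3; u=1/4·3+3/4·3+5/4·3=6.75; next y=4/5·0+1/2·6.75=3.375
n=1: y=3.375, sp=3, e=sp−y=-0.375; I=2.625, D=e−e_prev=-3.375; u=1/4·(-0.375)+3/4·2.625+5/4·(-3.375)=-2.34375; next y=4/5·3.375+1/2·(-2.34375)=1.528125
n=2: y=1.528125, sp=3, e=sp−y=1.471875; I=4.096875, D=e−e_prev=1.846875; u=1/4·1.471875+3/4·4.096875+5/4·1.846875≈5.749219; next y=4/5·1.528125+1/2·5.749219≈4.097109
n=3: y≈4.097109, sp=2, e=sp−y≈-2.097109; I≈1.999766, D=e−e_prev≈-3.568984; u=1/4·(-2.097109)+3/4·1.999766+5/4·(-3.568984)≈-3.485684; next y=4/5·4.097109+1/2·(-3.485684)≈1.534846
n=4: y≈1.534846, sp=2, e=sp−y≈0.465154; I≈2.464920, D=e−e_prev≈2.562264; u=1/4·0.465154+3/4·2.464920+5/4·2.562264≈5.167808; next y=4/5·1.534846+1/2·5.167808≈3.811781
n=5: y≈3.811781, sp=2, e=sp−y≈-1.811781; I≈0.653139, D=e−e_prev≈-2.276935; u=1/4·(-1.811781)+3/4·0.653139+5/4·(-2.276935)≈-2.809259; next y=4/5·3.811781+1/2·(-2.809259)≈1.644795

0 3 6.750 0.000
1 3 -2.344 3.375
2 3 5.749 1.528
3 2 -3.486 4.097
4 2 5.168 1.535
5 2 -2.809 3.812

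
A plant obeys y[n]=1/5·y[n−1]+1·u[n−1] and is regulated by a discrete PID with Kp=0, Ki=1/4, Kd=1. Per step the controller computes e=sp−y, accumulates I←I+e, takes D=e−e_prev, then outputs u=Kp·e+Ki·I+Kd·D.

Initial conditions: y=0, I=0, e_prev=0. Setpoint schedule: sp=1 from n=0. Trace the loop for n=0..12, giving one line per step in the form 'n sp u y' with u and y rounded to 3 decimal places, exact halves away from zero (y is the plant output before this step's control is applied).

(exact arithmetic carried between steps; '≈' marks a value shown rounded to 6 d.p. or computed from one; I and e_prev carry over from the previous line; the table rounds u and y to 3 d.p., halves away from zero)
n=0: y=0, sp=1, e=sp−y=1; I=1, D=e−e_prev=1; u=0·1+1/4·1+1·1=1.25; next y=1/5·0+1·1.25=1.25
n=1: y=1.25, sp=1, e=sp−y=-0.25; I=0.75, D=e−e_prev=-1.25; u=0·(-0.25)+1/4·0.75+1·(-1.25)=-1.0625; next y=1/5·1.25+1·(-1.0625)=-0.8125
n=2: y=-0.8125, sp=1, e=sp−y=1.8125; I=2.5625, D=e−e_prev=2.0625; u=0·1.8125+1/4·2.5625+1·2.0625=2.703125; next y=1/5·(-0.8125)+1·2.703125=2.540625
n=3: y=2.540625, sp=1, e=sp−y=-1.540625; I=1.021875, D=e−e_prev=-3.353125; u=0·(-1.540625)+1/4·1.021875+1·(-3.353125)≈-3.097656; next y=1/5·2.540625+1·(-3.097656)≈-2.589531
n=4: y≈-2.589531, sp=1, e=sp−y≈3.589531; I≈4.611406, D=e−e_prev≈5.130156; u=0·3.589531+1/4·4.611406+1·5.130156≈6.283008; next y=1/5·(-2.589531)+1·6.283008≈5.765102
n=5: y≈5.765102, sp=1, e=sp−y≈-4.765102; I≈-0.153695, D=e−e_prev≈-8.354633; u=0·(-4.765102)+1/4·(-0.153695)+1·(-8.354633)≈-8.393057; next y=1/5·5.765102+1·(-8.393057)≈-7.240036
n=6: y≈-7.240036, sp=1, e=sp−y≈8.240036; I≈8.086341, D=e−e_prev≈13.005138; u=0·8.240036+1/4·8.086341+1·13.005138≈15.026723; next y=1/5·(-7.240036)+1·15.026723≈13.578716
n=7: y≈13.578716, sp=1, e=sp−y≈-12.578716; I≈-4.492375, D=e−e_prev≈-20.818752; u=0·(-12.578716)+1/4·(-4.492375)+1·(-20.818752)≈-21.941846; next y=1/5·13.578716+1·(-21.941846)≈-19.226103
n=8: y≈-19.226103, sp=1, e=sp−y≈20.226103; I≈15.733728, D=e−e_prev≈32.804819; u=0·20.226103+1/4·15.733728+1·32.804819≈36.738251; next y=1/5·(-19.226103)+1·36.738251≈32.893030
n=9: y≈32.893030, sp=1, e=sp−y≈-31.893030; I≈-16.159302, D=e−e_prev≈-52.119133; u=0·(-31.893030)+1/4·(-16.159302)+1·(-52.119133)≈-56.158958; next y=1/5·32.893030+1·(-56.158958)≈-49.580352
n=10: y≈-49.580352, sp=1, e=sp−y≈50.580352; I≈34.421050, D=e−e_prev≈82.473382; u=0·50.580352+1/4·34.421050+1·82.473382≈91.078645; next y=1/5·(-49.580352)+1·91.078645≈81.162574
n=11: y≈81.162574, sp=1, e=sp−y≈-80.162574; I≈-45.741524, D=e−e_prev≈-130.742927; u=0·(-80.162574)+1/4·(-45.741524)+1·(-130.742927)≈-142.178308; next y=1/5·81.162574+1·(-142.178308)≈-125.945793
n=12: y≈-125.945793, sp=1, e=sp−y≈126.945793; I≈81.204269, D=e−e_prev≈207.108367; u=0·126.945793+1/4·81.204269+1·207.108367≈227.409435; next y=1/5·(-125.945793)+1·227.409435≈202.220276

0 1 1.250 0.000
1 1 -1.063 1.250
2 1 2.703 -0.813
3 1 -3.098 2.541
4 1 6.283 -2.590
5 1 -8.393 5.765
6 1 15.027 -7.240
7 1 -21.942 13.579
8 1 36.738 -19.226
9 1 -56.159 32.893
10 1 91.079 -49.580
11 1 -142.178 81.163
12 1 227.409 -125.946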